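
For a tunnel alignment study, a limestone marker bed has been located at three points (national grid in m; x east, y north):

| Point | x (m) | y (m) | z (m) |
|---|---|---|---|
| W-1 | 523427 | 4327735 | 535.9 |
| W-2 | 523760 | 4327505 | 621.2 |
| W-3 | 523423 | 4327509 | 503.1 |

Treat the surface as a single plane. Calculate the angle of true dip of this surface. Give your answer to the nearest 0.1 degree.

20.7°

Let the plane be z = a·x + b·y + c.
W-2−W-1: 333a − 230b = 85.3;  W-3−W-1: −4a − 226b = −32.8.
Solving gives a = 0.35209, b = 0.13890.
Gradient magnitude |∇z| = √(a² + b²) = √(0.12397 + 0.01929) = 0.37850.
True dip = arctan(0.37850) = 20.7°, dipping toward WSW (azimuth ≈ 248°).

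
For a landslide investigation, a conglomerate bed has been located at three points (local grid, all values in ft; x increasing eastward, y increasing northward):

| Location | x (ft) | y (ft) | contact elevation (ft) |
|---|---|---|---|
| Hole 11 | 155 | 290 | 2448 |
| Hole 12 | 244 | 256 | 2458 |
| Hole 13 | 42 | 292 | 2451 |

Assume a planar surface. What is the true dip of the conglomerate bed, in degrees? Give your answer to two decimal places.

Two edge vectors: Hole 11→Hole 12 = (89, -34, 10), Hole 11→Hole 13 = (-113, 2, 3).
Normal n = (Hole 11→Hole 12) × (Hole 11→Hole 13) = (-122, -1397, -3664).
So ∂z/∂x = −n_x/n_z = −0.03330 and ∂z/∂y = −n_y/n_z = −0.38128.
Gradient magnitude |∇z| = √(a² + b²) = √(0.00111 + 0.14537) = 0.38273.
True dip = arctan(0.38273) = 20.94°, dipping toward N (azimuth ≈ 005°).

20.94°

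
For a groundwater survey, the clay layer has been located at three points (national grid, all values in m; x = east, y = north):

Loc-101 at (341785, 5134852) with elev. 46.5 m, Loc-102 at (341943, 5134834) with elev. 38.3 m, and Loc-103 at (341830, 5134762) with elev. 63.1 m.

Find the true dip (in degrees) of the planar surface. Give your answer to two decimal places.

Two edge vectors: Loc-101→Loc-102 = (158, -18, -8.2), Loc-101→Loc-103 = (45, -90, 16.6).
Normal n = (Loc-101→Loc-102) × (Loc-101→Loc-103) = (-1036.8, -2991.8, -13410).
So ∂z/∂x = −n_x/n_z = −0.07732 and ∂z/∂y = −n_y/n_z = −0.22310.
Gradient magnitude |∇z| = √(a² + b²) = √(0.00598 + 0.04977) = 0.23612.
True dip = arctan(0.23612) = 13.29°, dipping toward NNE (azimuth ≈ 019°).

13.29°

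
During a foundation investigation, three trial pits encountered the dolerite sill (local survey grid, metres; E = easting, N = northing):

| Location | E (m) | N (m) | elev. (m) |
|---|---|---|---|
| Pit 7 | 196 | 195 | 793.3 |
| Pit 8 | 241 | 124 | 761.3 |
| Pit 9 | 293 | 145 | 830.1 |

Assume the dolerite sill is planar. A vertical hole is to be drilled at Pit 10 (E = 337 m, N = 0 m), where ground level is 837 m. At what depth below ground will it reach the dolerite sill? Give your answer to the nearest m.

Let the plane be z = a·E + b·N + c.
Pit 8−Pit 7: 45a − 71b = −32;  Pit 9−Pit 7: 97a − 50b = 36.8.
Solving gives a = 0.90852, b = 1.02653.
Then c = 793.3 − a·196 − b·195 = 415.06.
At (337, 0): z_contact = 306.2 + 0.0 + 415.06 = 721.2 m.
Depth below ground = 837 − 721.2 = 116 m.

116 m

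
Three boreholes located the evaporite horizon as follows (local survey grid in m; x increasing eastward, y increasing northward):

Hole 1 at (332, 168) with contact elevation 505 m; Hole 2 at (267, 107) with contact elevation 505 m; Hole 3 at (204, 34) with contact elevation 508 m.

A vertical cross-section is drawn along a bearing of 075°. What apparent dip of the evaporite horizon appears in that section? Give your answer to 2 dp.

Let the plane be z = a·x + b·y + c.
Hole 2−Hole 1: −65a − 61b = 0;  Hole 3−Hole 1: −128a − 134b = 3.
Solving gives a = 0.20288, b = −0.21619.
Unit vector along 075° is (sin 75°, cos 75°) = (0.9659, 0.2588).
Slope in that direction = a·(0.9659) + b·(0.2588) = 0.14002.
Apparent dip = arctan|0.14002| = 7.97° (true dip is 16.5°, so apparent ≤ true as expected).

7.97°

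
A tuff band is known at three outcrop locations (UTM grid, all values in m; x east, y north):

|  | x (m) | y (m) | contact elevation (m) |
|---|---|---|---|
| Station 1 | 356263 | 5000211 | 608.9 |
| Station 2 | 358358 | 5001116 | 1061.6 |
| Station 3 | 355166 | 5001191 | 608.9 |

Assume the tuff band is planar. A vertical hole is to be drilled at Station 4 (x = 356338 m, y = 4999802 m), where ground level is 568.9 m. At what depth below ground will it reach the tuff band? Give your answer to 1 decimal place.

Two edge vectors: Station 1→Station 2 = (2095, 905, 452.7), Station 1→Station 3 = (-1097, 980, 0).
Normal n = (Station 1→Station 2) × (Station 1→Station 3) = (-443646, -496611.9, 3045885).
So ∂z/∂x = −n_x/n_z = 0.145654219 and ∂z/∂y = −n_y/n_z = 0.163043549.
Intercept c from Station 1: 608.9 − 51891.21 − 815252.15 = −866534.46.
At (356338, 4999802): z_contact = 51902.13 + 815185.46 − 866534.46 = 553.14 m.
Depth below ground = 568.9 − 553.14 = 15.8 m.

15.8 m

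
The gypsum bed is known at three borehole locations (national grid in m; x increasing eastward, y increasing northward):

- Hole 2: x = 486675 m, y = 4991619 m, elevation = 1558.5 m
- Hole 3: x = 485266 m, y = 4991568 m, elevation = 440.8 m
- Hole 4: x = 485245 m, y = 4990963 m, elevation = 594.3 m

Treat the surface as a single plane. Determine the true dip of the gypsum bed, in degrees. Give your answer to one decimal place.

Two edge vectors: Hole 2→Hole 3 = (-1409, -51, -1117.7), Hole 2→Hole 4 = (-1430, -656, -964.2).
Normal n = (Hole 2→Hole 3) × (Hole 2→Hole 4) = (-684037, 239753.2, 851374).
So ∂z/∂x = −n_x/n_z = 0.80345 and ∂z/∂y = −n_y/n_z = −0.28161.
Gradient magnitude |∇z| = √(a² + b²) = √(0.64553 + 0.07930) = 0.85137.
True dip = arctan(0.85137) = 40.4°, dipping toward WNW (azimuth ≈ 289°).

40.4°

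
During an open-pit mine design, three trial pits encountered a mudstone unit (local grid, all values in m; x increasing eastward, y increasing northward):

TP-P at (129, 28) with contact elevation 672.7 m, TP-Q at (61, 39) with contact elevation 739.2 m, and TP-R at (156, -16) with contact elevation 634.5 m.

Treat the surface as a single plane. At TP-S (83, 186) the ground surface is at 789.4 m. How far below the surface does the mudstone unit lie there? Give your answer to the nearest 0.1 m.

26.9 m

Two edge vectors: TP-P→TP-Q = (-68, 11, 66.5), TP-P→TP-R = (27, -44, -38.2).
Normal n = (TP-P→TP-Q) × (TP-P→TP-R) = (2505.8, -802.1, 2695).
So ∂z/∂x = −n_x/n_z = −0.92980 and ∂z/∂y = −n_y/n_z = 0.29763.
Intercept c from TP-P: 672.7 + 119.94 − 8.33 = 784.31.
At (83, 186): z_contact = −77.17 + 55.36 + 784.31 = 762.50 m.
Depth below ground = 789.4 − 762.50 = 26.9 m.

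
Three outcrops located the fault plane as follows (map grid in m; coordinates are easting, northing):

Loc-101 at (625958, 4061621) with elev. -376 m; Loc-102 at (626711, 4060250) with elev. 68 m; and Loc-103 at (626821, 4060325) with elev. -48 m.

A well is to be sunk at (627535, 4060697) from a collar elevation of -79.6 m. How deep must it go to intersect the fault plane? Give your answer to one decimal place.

Two edge vectors: Loc-101→Loc-102 = (753, -1371, 444), Loc-101→Loc-103 = (863, -1296, 328).
Normal n = (Loc-101→Loc-102) × (Loc-101→Loc-103) = (125736, 136188, 207285).
So ∂z/∂easting = −n_x/n_z = −0.606585136 and ∂z/∂northing = −n_y/n_z = −0.657008467.
Intercept c from Loc-101: -376 + 379696.82 + 2668519.39 = 3047840.20.
At (627535, 4060697): z_contact = −380653.40 − 2667912.31 + 3047840.20 = -725.51 m.
Depth below ground = -79.6 − (-725.51) = 645.9 m.

645.9 m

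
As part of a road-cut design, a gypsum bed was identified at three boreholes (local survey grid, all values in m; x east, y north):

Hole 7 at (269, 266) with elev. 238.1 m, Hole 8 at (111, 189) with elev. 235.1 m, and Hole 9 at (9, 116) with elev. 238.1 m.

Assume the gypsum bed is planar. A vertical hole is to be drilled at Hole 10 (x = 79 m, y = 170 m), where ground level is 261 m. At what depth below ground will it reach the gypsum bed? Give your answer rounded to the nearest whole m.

Let the plane be z = a·x + b·y + c.
Hole 8−Hole 7: −158a − 77b = −3;  Hole 9−Hole 7: −260a − 150b = 0.
Solving gives a = 0.12228, b = −0.21196.
Then c = 238.1 − a·269 − b·266 = 261.59.
At (79, 170): z_contact = 9.7 − 36.0 + 261.59 = 235.2 m.
Depth below ground = 261 − 235.2 = 26 m.

26 m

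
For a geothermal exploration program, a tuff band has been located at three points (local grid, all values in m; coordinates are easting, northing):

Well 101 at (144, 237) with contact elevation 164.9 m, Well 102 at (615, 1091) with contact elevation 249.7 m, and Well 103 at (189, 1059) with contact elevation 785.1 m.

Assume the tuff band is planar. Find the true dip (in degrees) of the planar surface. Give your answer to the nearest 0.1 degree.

57.3°

Let the plane be z = a·easting + b·northing + c.
Well 102−Well 101: 471a + 854b = 84.8;  Well 103−Well 101: 45a + 822b = 620.2.
Solving gives a = −1.31891, b = 0.82670.
Gradient magnitude |∇z| = √(a² + b²) = √(1.73952 + 0.68344) = 1.55658.
True dip = arctan(1.55658) = 57.3°, dipping toward ESE (azimuth ≈ 122°).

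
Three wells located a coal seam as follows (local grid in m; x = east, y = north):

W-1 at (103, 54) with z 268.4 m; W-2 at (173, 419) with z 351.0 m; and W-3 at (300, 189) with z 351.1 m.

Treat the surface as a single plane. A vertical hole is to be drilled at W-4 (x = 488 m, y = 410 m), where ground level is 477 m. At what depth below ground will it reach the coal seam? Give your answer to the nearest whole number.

32 m

Two edge vectors: W-1→W-2 = (70, 365, 82.6), W-1→W-3 = (197, 135, 82.7).
Normal n = (W-1→W-2) × (W-1→W-3) = (19034.5, 10483.2, -62455).
So ∂z/∂x = −n_x/n_z = 0.30477 and ∂z/∂y = −n_y/n_z = 0.16785.
Intercept c from W-1: 268.4 − 31.39 − 9.06 = 227.94.
At (488, 410): z_contact = 148.7 + 68.8 + 227.94 = 445.5 m.
Depth below ground = 477 − 445.5 = 32 m.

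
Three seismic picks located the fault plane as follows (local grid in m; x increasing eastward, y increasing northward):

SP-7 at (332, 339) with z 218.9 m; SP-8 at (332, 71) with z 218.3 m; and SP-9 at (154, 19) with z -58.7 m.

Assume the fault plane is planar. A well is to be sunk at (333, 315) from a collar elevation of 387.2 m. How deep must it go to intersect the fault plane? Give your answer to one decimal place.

Let the plane be z = a·x + b·y + c.
SP-8−SP-7: 0a − 268b = −0.6;  SP-9−SP-7: −178a − 320b = −277.6.
Solving gives a = 1.55553, b = 0.00224.
Then c = 218.9 − a·332 − b·339 = −298.29.
At (333, 315): z_contact = 517.99 + 0.71 − 298.29 = 220.40 m.
Depth below ground = 387.2 − 220.40 = 166.8 m.

166.8 m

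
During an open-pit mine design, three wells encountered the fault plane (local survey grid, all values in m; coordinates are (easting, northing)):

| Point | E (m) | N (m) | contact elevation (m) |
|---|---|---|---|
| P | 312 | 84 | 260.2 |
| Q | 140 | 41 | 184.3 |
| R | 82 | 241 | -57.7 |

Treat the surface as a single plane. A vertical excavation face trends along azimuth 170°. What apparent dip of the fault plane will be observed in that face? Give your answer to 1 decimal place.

Two edge vectors: P→Q = (-172, -43, -75.9), P→R = (-230, 157, -317.9).
Normal n = (P→Q) × (P→R) = (25586, -37221.8, -36894).
So ∂z/∂E = −n_x/n_z = 0.69350 and ∂z/∂N = −n_y/n_z = −1.00888.
Unit vector along 170° is (sin 170°, cos 170°) = (0.1736, -0.9848).
Slope in that direction = a·(0.1736) + b·(-0.9848) = 1.11398.
Apparent dip = arctan|1.11398| = 48.1° (true dip is 50.8°, so apparent ≤ true as expected).

48.1°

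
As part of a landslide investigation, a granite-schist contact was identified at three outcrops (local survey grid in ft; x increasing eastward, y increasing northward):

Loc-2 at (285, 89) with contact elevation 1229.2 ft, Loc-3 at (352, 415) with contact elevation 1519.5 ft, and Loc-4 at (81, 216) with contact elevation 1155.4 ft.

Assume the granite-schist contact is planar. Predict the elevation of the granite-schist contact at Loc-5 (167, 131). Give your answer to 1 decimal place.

Let the plane be z = a·x + b·y + c.
Loc-3−Loc-2: 67a + 326b = 290.3;  Loc-4−Loc-2: −204a + 127b = −73.8.
Solving gives a = 0.81222, b = 0.72356.
Then c = 1229.2 − a·285 − b·89 = 933.32.
At (167, 131): z = 135.6 + 94.8 + 933.32 = 1163.7 ft.

1163.7 ft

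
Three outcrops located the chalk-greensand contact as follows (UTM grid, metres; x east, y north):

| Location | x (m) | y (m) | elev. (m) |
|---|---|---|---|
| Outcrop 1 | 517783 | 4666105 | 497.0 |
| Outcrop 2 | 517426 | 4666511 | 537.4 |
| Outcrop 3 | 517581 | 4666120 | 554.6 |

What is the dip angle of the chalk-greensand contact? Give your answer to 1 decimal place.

Two edge vectors: Outcrop 1→Outcrop 2 = (-357, 406, 40.4), Outcrop 1→Outcrop 3 = (-202, 15, 57.6).
Normal n = (Outcrop 1→Outcrop 2) × (Outcrop 1→Outcrop 3) = (22779.6, 12402.4, 76657).
So ∂z/∂x = −n_x/n_z = −0.29716 and ∂z/∂y = −n_y/n_z = −0.16179.
Gradient magnitude |∇z| = √(a² + b²) = √(0.08831 + 0.02618) = 0.33835.
True dip = arctan(0.33835) = 18.7°, dipping toward ENE (azimuth ≈ 061°).

18.7°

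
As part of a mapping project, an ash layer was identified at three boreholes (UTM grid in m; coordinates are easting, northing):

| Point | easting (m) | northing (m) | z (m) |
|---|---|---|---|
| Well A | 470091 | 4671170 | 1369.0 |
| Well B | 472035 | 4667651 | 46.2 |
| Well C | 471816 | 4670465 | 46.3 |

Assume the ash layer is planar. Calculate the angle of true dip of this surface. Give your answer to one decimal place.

Let the plane be z = a·easting + b·northing + c.
Well B−Well A: 1944a − 3519b = −1322.8;  Well C−Well A: 1725a − 705b = −1322.7.
Solving gives a = −0.79196, b = −0.06160.
Gradient magnitude |∇z| = √(a² + b²) = √(0.62720 + 0.00379) = 0.79435.
True dip = arctan(0.79435) = 38.5°, dipping toward E (azimuth ≈ 086°).

38.5°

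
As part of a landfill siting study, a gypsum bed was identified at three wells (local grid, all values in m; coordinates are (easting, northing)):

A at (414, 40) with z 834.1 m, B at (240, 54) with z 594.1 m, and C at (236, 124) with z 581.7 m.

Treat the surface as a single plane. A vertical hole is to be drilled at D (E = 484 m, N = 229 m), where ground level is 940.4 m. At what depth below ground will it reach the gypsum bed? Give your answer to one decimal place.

Let the plane be z = a·E + b·N + c.
B−A: −174a + 14b = −240;  C−A: −178a + 84b = −252.4.
Solving gives a = 1.37136, b = −0.09878.
Then c = 834.1 − a·414 − b·40 = 270.31.
At (484, 229): z_contact = 663.74 − 22.62 + 270.31 = 911.43 m.
Depth below ground = 940.4 − 911.43 = 29.0 m.

29.0 m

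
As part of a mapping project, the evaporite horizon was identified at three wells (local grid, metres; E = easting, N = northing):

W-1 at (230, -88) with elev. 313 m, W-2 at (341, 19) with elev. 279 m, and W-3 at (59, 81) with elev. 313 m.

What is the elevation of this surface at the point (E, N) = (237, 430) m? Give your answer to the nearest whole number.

231 m

Two edge vectors: W-1→W-2 = (111, 107, -34), W-1→W-3 = (-171, 169, 0).
Normal n = (W-1→W-2) × (W-1→W-3) = (5746, 5814, 37056).
So ∂z/∂E = −n_x/n_z = −0.15506 and ∂z/∂N = −n_y/n_z = −0.15690.
Intercept c from W-1: 313 + 35.66 − 13.81 = 334.86.
At (237, 430): z = −36.7 − 67.5 + 334.86 = 230.6 m.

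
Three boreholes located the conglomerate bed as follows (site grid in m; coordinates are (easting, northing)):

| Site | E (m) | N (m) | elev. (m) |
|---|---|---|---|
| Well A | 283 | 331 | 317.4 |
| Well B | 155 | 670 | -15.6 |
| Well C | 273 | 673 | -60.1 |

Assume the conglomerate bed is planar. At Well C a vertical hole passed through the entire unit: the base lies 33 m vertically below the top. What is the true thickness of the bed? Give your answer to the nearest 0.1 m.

Let the plane be z = a·E + b·N + c.
Well B−Well A: −128a + 339b = −333;  Well C−Well A: −10a + 342b = −377.5.
Solving gives a = −0.34880, b = −1.11400.
|∇z| = √(a²+b²) = 1.16733, so dip δ = arctan(1.16733) = 49.41°.
True thickness = vertical thickness × cos δ = 33 × cos 49.41° = 21.5 m.

21.5 m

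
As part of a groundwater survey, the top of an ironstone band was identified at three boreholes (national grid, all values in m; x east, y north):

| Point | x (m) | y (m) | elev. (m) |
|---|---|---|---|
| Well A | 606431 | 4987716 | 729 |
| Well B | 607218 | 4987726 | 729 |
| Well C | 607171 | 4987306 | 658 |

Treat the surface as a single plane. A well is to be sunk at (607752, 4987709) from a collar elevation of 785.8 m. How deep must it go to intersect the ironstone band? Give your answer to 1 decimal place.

Two edge vectors: Well A→Well B = (787, 10, 0), Well A→Well C = (740, -410, -71).
Normal n = (Well A→Well B) × (Well A→Well C) = (-710, 55877, -330070).
So ∂z/∂x = −n_x/n_z = −0.002151059 and ∂z/∂y = −n_y/n_z = 0.169288333.
Intercept c from Well A: 729 + 1304.47 − 844362.13 = −842328.66.
At (607752, 4987709): z_contact = −1307.31 + 844360.94 − 842328.66 = 724.97 m.
Depth below ground = 785.8 − 724.97 = 60.8 m.

60.8 m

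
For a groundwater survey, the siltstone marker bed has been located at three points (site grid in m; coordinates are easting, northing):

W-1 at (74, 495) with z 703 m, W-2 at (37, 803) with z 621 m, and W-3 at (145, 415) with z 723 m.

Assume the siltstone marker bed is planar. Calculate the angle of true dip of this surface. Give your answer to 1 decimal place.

15.1°

Two edge vectors: W-1→W-2 = (-37, 308, -82), W-1→W-3 = (71, -80, 20).
Normal n = (W-1→W-2) × (W-1→W-3) = (-400, -5082, -18908).
So ∂z/∂easting = −n_x/n_z = −0.02116 and ∂z/∂northing = −n_y/n_z = −0.26878.
Gradient magnitude |∇z| = √(a² + b²) = √(0.00045 + 0.07224) = 0.26961.
True dip = arctan(0.26961) = 15.1°, dipping toward N (azimuth ≈ 005°).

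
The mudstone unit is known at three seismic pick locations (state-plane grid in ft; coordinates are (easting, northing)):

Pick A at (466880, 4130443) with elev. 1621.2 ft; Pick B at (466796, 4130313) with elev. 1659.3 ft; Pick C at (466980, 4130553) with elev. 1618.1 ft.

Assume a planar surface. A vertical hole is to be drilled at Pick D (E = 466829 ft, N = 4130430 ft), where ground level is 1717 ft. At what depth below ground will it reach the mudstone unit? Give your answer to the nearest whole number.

135 ft

Two edge vectors: Pick A→Pick B = (-84, -130, 38.1), Pick A→Pick C = (100, 110, -3.1).
Normal n = (Pick A→Pick B) × (Pick A→Pick C) = (-3788, 3549.6, 3760).
So ∂z/∂E = −n_x/n_z = 1.00744681 and ∂z/∂N = −n_y/n_z = −0.94404255.
Intercept c from Pick A: 1621.2 − 470356.77 + 3899313.96 = 3430578.39.
At (466829, 4130430): z_contact = 470305.4 − 3899301.7 + 3430578.39 = 1582.1 ft.
Depth below ground = 1717 − 1582.1 = 135 ft.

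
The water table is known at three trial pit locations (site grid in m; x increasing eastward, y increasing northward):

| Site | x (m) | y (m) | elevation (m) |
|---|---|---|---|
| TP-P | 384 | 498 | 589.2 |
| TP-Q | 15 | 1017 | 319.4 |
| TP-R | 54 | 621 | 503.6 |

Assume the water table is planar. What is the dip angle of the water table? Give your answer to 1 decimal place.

Let the plane be z = a·x + b·y + c.
TP-Q−TP-P: −369a + 519b = −269.8;  TP-R−TP-P: −330a + 123b = −85.6.
Solving gives a = 0.08930, b = −0.45636.
Gradient magnitude |∇z| = √(a² + b²) = √(0.00797 + 0.20826) = 0.46501.
True dip = arctan(0.46501) = 24.9°, dipping toward N (azimuth ≈ 349°).

24.9°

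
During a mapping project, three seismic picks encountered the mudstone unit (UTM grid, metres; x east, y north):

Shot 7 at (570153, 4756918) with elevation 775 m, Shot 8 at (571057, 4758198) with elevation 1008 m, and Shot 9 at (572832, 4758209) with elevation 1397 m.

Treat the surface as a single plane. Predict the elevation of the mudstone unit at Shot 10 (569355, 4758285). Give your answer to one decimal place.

637.7 m

Two edge vectors: Shot 7→Shot 8 = (904, 1280, 233), Shot 7→Shot 9 = (2679, 1291, 622).
Normal n = (Shot 7→Shot 8) × (Shot 7→Shot 9) = (495357, 61919, -2262056).
So ∂z/∂x = −n_x/n_z = 0.218985295 and ∂z/∂y = −n_y/n_z = 0.027372886.
Intercept c from Shot 7: 775 − 124855.12 − 130210.57 = −254290.69.
At (569355, 4758285): z = 124680.4 + 130248.0 − 254290.69 = 637.7 m.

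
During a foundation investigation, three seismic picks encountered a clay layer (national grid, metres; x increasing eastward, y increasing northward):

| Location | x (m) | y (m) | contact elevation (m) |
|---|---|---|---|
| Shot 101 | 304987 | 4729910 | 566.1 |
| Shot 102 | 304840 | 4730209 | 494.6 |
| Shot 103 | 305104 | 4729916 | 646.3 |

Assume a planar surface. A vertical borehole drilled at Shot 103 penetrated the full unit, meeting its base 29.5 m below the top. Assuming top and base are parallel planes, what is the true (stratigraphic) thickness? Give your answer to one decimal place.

Two edge vectors: Shot 101→Shot 102 = (-147, 299, -71.5), Shot 101→Shot 103 = (117, 6, 80.2).
Normal n = (Shot 101→Shot 102) × (Shot 101→Shot 103) = (24408.8, 3423.9, -35865).
So ∂z/∂x = −n_x/n_z = 0.68057 and ∂z/∂y = −n_y/n_z = 0.09547.
|∇z| = √(a²+b²) = 0.68724, so dip δ = arctan(0.68724) = 34.50°.
True thickness = vertical thickness × cos δ = 29.5 × cos 34.50° = 24.3 m.

24.3 m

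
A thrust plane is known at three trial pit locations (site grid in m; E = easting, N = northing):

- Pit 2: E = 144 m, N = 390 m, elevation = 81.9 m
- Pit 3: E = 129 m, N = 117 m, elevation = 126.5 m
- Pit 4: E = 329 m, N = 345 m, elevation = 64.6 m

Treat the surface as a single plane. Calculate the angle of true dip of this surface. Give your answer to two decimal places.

11.54°

Let the plane be z = a·E + b·N + c.
Pit 3−Pit 2: −15a − 273b = 44.6;  Pit 4−Pit 2: 185a − 45b = −17.3.
Solving gives a = −0.13149, b = −0.15614.
Gradient magnitude |∇z| = √(a² + b²) = √(0.01729 + 0.02438) = 0.20414.
True dip = arctan(0.20414) = 11.54°, dipping toward NE (azimuth ≈ 040°).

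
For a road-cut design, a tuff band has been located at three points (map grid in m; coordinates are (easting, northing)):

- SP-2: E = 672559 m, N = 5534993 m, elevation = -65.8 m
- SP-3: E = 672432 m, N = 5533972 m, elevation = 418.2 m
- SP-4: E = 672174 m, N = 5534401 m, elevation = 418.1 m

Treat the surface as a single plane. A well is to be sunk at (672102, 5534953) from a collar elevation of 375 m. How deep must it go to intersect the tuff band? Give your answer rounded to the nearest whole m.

Let the plane be z = a·E + b·N + c.
SP-3−SP-2: −127a − 1021b = 484;  SP-4−SP-2: −385a − 592b = 483.9.
Solving gives a = −0.65282557, b = −0.39284148.
Then c = -65.8 − a·672559 − b·5534993 = 2613372.76.
At (672102, 5534953): z_contact = −438765.4 − 2174359.1 + 2613372.76 = 248.3 m.
Depth below ground = 375 − 248.3 = 127 m.

127 m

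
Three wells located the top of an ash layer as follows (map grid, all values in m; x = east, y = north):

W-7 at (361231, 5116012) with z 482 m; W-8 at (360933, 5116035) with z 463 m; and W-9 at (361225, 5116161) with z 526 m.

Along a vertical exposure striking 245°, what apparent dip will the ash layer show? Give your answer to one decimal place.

Two edge vectors: W-7→W-8 = (-298, 23, -19), W-7→W-9 = (-6, 149, 44).
Normal n = (W-7→W-8) × (W-7→W-9) = (3843, 13226, -44264).
So ∂z/∂x = −n_x/n_z = 0.08682 and ∂z/∂y = −n_y/n_z = 0.29880.
Unit vector along 245° is (sin 245°, cos 245°) = (-0.9063, -0.4226).
Slope in that direction = a·(-0.9063) + b·(-0.4226) = −0.20496.
Apparent dip = arctan|0.20496| = 11.6° (true dip is 17.3°, so apparent ≤ true as expected).

11.6°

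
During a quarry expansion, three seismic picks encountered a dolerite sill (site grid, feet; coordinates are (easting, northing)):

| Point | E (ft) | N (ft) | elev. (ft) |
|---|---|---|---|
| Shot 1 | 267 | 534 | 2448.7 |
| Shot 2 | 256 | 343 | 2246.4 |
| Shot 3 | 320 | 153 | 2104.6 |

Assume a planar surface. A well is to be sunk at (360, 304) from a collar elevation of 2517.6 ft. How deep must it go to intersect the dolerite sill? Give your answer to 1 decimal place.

Two edge vectors: Shot 1→Shot 2 = (-11, -191, -202.3), Shot 1→Shot 3 = (53, -381, -344.1).
Normal n = (Shot 1→Shot 2) × (Shot 1→Shot 3) = (-11353.2, -14507, 14314).
So ∂z/∂E = −n_x/n_z = 0.79315 and ∂z/∂N = −n_y/n_z = 1.01348.
Intercept c from Shot 1: 2448.7 − 211.77 − 541.20 = 1695.73.
At (360, 304): z_contact = 285.54 + 308.10 + 1695.73 = 2289.36 ft.
Depth below ground = 2517.6 − 2289.36 = 228.2 ft.

228.2 ft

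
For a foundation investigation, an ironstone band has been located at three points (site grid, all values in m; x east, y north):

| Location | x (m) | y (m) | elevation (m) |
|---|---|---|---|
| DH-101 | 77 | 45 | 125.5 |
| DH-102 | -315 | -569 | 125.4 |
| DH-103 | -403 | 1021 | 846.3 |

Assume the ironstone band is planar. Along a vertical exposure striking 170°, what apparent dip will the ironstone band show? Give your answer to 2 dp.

Two edge vectors: DH-101→DH-102 = (-392, -614, -0.1), DH-101→DH-103 = (-480, 976, 720.8).
Normal n = (DH-101→DH-102) × (DH-101→DH-103) = (-442473.6, 282601.6, -677312).
So ∂z/∂x = −n_x/n_z = −0.65328 and ∂z/∂y = −n_y/n_z = 0.41724.
Unit vector along 170° is (sin 170°, cos 170°) = (0.1736, -0.9848).
Slope in that direction = a·(0.1736) + b·(-0.9848) = −0.52434.
Apparent dip = arctan|0.52434| = 27.67° (true dip is 37.8°, so apparent ≤ true as expected).

27.67°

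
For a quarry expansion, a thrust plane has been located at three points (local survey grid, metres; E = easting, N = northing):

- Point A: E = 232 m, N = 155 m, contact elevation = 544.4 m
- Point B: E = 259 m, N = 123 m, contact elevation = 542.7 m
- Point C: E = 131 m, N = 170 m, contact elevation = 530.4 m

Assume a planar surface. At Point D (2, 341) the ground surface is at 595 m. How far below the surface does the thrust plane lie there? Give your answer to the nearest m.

53 m

Two edge vectors: Point A→Point B = (27, -32, -1.7), Point A→Point C = (-101, 15, -14).
Normal n = (Point A→Point B) × (Point A→Point C) = (473.5, 549.7, -2827).
So ∂z/∂E = −n_x/n_z = 0.16749 and ∂z/∂N = −n_y/n_z = 0.19445.
Intercept c from Point A: 544.4 − 38.86 − 30.14 = 475.40.
At (2, 341): z_contact = 0.3 + 66.3 + 475.40 = 542.0 m.
Depth below ground = 595 − 542.0 = 53 m.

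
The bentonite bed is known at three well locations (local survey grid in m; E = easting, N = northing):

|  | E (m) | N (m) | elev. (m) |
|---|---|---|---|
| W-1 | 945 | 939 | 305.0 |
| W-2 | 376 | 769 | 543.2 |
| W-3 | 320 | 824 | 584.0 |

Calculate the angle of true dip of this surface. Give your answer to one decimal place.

28.7°

Let the plane be z = a·E + b·N + c.
W-2−W-1: −569a − 170b = 238.2;  W-3−W-1: −625a − 115b = 279.
Solving gives a = −0.49092, b = 0.24197.
Gradient magnitude |∇z| = √(a² + b²) = √(0.24100 + 0.05855) = 0.54732.
True dip = arctan(0.54732) = 28.7°, dipping toward ESE (azimuth ≈ 116°).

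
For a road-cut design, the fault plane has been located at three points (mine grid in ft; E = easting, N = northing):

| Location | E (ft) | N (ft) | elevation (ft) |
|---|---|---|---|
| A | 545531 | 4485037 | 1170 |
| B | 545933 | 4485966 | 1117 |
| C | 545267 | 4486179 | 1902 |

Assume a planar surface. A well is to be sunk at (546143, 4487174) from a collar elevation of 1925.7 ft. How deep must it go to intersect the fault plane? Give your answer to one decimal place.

548.8 ft

Two edge vectors: A→B = (402, 929, -53), A→C = (-264, 1142, 732).
Normal n = (A→B) × (A→C) = (740554, -280272, 704340).
So ∂z/∂E = −n_x/n_z = −1.051415510 and ∂z/∂N = −n_y/n_z = 0.397921458.
Intercept c from A: 1170 + 573579.75 − 1784692.46 = −1209942.71.
At (546143, 4487174): z_contact = −574223.22 + 1785542.82 − 1209942.71 = 1376.89 ft.
Depth below ground = 1925.7 − 1376.89 = 548.8 ft.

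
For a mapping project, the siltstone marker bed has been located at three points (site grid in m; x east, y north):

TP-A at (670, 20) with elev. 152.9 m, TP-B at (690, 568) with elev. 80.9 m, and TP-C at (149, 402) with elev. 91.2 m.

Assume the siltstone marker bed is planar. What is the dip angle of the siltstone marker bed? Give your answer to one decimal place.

7.6°

Let the plane be z = a·x + b·y + c.
TP-B−TP-A: 20a + 548b = −72;  TP-C−TP-A: −521a + 382b = −61.7.
Solving gives a = 0.02152, b = −0.13217.
Gradient magnitude |∇z| = √(a² + b²) = √(0.00046 + 0.01747) = 0.13391.
True dip = arctan(0.13391) = 7.6°, dipping toward N (azimuth ≈ 351°).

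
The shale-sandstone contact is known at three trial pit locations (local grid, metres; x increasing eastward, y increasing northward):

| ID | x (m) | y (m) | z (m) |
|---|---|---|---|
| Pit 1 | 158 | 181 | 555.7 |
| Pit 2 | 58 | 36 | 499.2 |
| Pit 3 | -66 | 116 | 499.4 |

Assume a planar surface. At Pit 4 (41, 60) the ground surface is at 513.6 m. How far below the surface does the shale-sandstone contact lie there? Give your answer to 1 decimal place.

10.8 m

Let the plane be z = a·x + b·y + c.
Pit 2−Pit 1: −100a − 145b = −56.5;  Pit 3−Pit 1: −224a − 65b = −56.3.
Solving gives a = 0.17286, b = 0.27044.
Then c = 555.7 − a·158 − b·181 = 479.44.
At (41, 60): z_contact = 7.09 + 16.23 + 479.44 = 502.75 m.
Depth below ground = 513.6 − 502.75 = 10.8 m.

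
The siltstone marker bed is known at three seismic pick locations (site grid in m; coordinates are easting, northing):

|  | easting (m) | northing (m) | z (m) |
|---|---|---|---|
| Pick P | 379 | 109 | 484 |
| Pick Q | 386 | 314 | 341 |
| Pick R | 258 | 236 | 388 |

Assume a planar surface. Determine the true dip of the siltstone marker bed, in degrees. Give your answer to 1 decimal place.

Two edge vectors: Pick P→Pick Q = (7, 205, -143), Pick P→Pick R = (-121, 127, -96).
Normal n = (Pick P→Pick Q) × (Pick P→Pick R) = (-1519, 17975, 25694).
So ∂z/∂easting = −n_x/n_z = 0.05912 and ∂z/∂northing = −n_y/n_z = −0.69958.
Gradient magnitude |∇z| = √(a² + b²) = √(0.00350 + 0.48941) = 0.70207.
True dip = arctan(0.70207) = 35.1°, dipping toward N (azimuth ≈ 355°).

35.1°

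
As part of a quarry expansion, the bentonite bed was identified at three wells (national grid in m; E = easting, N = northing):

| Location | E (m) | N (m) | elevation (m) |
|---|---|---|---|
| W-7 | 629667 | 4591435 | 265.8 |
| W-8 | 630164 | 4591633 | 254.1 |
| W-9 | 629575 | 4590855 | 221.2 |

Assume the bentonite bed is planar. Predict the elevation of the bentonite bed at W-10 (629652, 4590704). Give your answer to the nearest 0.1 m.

Two edge vectors: W-7→W-8 = (497, 198, -11.7), W-7→W-9 = (-92, -580, -44.6).
Normal n = (W-7→W-8) × (W-7→W-9) = (-15616.8, 23242.6, -270044).
So ∂z/∂E = −n_x/n_z = −0.057830576 and ∂z/∂N = −n_y/n_z = 0.086069678.
Intercept c from W-7: 265.8 + 36414.01 − 395183.33 = −358503.52.
At (629652, 4590704): z = −36413.1 + 395120.4 − 358503.52 = 203.8 m.

203.8 m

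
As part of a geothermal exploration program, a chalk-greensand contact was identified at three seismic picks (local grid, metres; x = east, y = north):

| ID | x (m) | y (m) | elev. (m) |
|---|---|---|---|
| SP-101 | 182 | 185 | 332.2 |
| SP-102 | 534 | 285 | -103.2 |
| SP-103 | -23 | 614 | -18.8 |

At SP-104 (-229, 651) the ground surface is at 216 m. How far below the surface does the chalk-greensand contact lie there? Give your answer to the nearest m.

99 m

Let the plane be z = a·x + b·y + c.
SP-102−SP-101: 352a + 100b = −435.4;  SP-103−SP-101: −205a + 429b = −351.
Solving gives a = −0.88443, b = −1.24081.
Then c = 332.2 − a·182 − b·185 = 722.72.
At (-229, 651): z_contact = 202.5 − 807.8 + 722.72 = 117.5 m.
Depth below ground = 216 − 117.5 = 99 m.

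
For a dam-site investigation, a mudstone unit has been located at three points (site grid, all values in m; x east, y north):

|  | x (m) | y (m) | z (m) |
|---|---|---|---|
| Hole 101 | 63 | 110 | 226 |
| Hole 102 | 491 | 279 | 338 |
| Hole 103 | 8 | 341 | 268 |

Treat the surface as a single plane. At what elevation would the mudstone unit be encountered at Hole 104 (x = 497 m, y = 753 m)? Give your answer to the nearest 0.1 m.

Two edge vectors: Hole 101→Hole 102 = (428, 169, 112), Hole 101→Hole 103 = (-55, 231, 42).
Normal n = (Hole 101→Hole 102) × (Hole 101→Hole 103) = (-18774, -24136, 108163).
So ∂z/∂x = −n_x/n_z = 0.17357 and ∂z/∂y = −n_y/n_z = 0.22314.
Intercept c from Hole 101: 226 − 10.93 − 24.55 = 190.52.
At (497, 753): z = 86.3 + 168.0 + 190.52 = 444.8 m.

444.8 m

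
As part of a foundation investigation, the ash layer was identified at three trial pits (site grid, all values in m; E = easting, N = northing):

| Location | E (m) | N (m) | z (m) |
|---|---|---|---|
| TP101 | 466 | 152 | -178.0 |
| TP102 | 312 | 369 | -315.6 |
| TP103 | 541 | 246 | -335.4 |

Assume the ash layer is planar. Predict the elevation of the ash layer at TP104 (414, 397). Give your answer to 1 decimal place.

Let the plane be z = a·E + b·N + c.
TP102−TP101: −154a + 217b = −137.6;  TP103−TP101: 75a + 94b = −157.4.
Solving gives a = −0.69010, b = −1.12385.
Then c = -178 − a·466 − b·152 = 314.41.
At (414, 397): z = −285.7 − 446.2 + 314.41 = -417.5 m.

-417.5 m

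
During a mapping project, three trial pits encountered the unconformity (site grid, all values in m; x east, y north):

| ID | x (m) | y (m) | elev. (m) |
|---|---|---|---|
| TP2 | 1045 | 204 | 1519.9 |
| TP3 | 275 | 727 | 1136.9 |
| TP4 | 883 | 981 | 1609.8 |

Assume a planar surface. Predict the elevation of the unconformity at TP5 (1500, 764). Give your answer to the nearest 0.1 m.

Two edge vectors: TP2→TP3 = (-770, 523, -383), TP2→TP4 = (-162, 777, 89.9).
Normal n = (TP2→TP3) × (TP2→TP4) = (344608.7, 131269, -513564).
So ∂z/∂x = −n_x/n_z = 0.671014 and ∂z/∂y = −n_y/n_z = 0.255604.
Intercept c from TP2: 1519.9 − 701.21 − 52.14 = 766.55.
At (1500, 764): z = 1006.5 + 195.3 + 766.55 = 1968.3 m.

1968.3 m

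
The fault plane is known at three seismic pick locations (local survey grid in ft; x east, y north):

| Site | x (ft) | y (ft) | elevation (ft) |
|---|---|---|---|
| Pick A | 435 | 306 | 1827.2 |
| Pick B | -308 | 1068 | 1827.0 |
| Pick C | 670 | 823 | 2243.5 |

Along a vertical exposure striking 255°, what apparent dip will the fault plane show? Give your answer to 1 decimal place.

Two edge vectors: Pick A→Pick B = (-743, 762, -0.2), Pick A→Pick C = (235, 517, 416.3).
Normal n = (Pick A→Pick B) × (Pick A→Pick C) = (317324, 309263.9, -563201).
So ∂z/∂x = −n_x/n_z = 0.56343 and ∂z/∂y = −n_y/n_z = 0.54912.
Unit vector along 255° is (sin 255°, cos 255°) = (-0.9659, -0.2588).
Slope in that direction = a·(-0.9659) + b·(-0.2588) = −0.68635.
Apparent dip = arctan|0.68635| = 34.5° (true dip is 38.2°, so apparent ≤ true as expected).

34.5°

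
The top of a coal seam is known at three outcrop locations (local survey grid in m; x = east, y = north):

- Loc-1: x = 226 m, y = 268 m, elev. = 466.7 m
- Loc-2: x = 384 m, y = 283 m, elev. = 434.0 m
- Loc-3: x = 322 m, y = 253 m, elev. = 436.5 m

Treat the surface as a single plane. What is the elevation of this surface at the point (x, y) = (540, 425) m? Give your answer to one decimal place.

Let the plane be z = a·x + b·y + c.
Loc-2−Loc-1: 158a + 15b = −32.7;  Loc-3−Loc-1: 96a − 15b = −30.2.
Solving gives a = −0.24764, b = 0.42845.
Then c = 466.7 − a·226 − b·268 = 407.84.
At (540, 425): z = −133.7 + 182.1 + 407.84 = 456.2 m.

456.2 m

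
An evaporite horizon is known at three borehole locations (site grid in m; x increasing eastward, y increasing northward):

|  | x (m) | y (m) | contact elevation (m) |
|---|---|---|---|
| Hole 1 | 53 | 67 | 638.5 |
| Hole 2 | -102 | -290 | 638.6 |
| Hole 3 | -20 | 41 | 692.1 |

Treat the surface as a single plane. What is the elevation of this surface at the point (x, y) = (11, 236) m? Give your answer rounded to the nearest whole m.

Let the plane be z = a·x + b·y + c.
Hole 2−Hole 1: −155a − 357b = 0.1;  Hole 3−Hole 1: −73a − 26b = 53.6.
Solving gives a = −0.86844, b = 0.37677.
Then c = 638.5 − a·53 − b·67 = 659.28.
At (11, 236): z = −9.6 + 88.9 + 659.28 = 738.6 m.

739 m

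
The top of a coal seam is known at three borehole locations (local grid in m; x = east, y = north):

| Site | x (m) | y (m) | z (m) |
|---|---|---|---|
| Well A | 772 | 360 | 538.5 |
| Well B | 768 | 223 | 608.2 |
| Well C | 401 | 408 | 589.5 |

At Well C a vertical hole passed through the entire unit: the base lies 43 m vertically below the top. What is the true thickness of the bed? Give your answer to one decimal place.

37.8 m

Let the plane be z = a·x + b·y + c.
Well B−Well A: −4a − 137b = 69.7;  Well C−Well A: −371a + 48b = 51.
Solving gives a = −0.20252, b = −0.50285.
|∇z| = √(a²+b²) = 0.54210, so dip δ = arctan(0.54210) = 28.46°.
True thickness = vertical thickness × cos δ = 43 × cos 28.46° = 37.8 m.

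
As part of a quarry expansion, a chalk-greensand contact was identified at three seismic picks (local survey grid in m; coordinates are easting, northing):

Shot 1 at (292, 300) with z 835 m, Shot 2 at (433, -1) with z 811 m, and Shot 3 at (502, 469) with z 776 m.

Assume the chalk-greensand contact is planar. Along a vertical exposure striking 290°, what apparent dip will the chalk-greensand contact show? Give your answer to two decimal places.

12.55°

Let the plane be z = a·easting + b·northing + c.
Shot 2−Shot 1: 141a − 301b = −24;  Shot 3−Shot 1: 210a + 169b = −59.
Solving gives a = −0.25063, b = −0.03767.
Unit vector along 290° is (sin 290°, cos 290°) = (-0.9397, 0.3420).
Slope in that direction = a·(-0.9397) + b·(0.3420) = 0.22263.
Apparent dip = arctan|0.22263| = 12.55° (true dip is 14.2°, so apparent ≤ true as expected).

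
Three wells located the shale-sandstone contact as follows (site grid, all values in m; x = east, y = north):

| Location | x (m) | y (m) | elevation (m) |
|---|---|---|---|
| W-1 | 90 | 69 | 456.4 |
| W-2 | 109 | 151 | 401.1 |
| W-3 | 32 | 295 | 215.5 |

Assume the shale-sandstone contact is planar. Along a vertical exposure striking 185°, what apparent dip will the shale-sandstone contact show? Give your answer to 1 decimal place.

38.2°

Let the plane be z = a·x + b·y + c.
W-2−W-1: 19a + 82b = −55.3;  W-3−W-1: −58a + 226b = −240.9.
Solving gives a = 0.80177, b = −0.86017.
Unit vector along 185° is (sin 185°, cos 185°) = (-0.0872, -0.9962).
Slope in that direction = a·(-0.0872) + b·(-0.9962) = 0.78701.
Apparent dip = arctan|0.78701| = 38.2° (true dip is 49.6°, so apparent ≤ true as expected).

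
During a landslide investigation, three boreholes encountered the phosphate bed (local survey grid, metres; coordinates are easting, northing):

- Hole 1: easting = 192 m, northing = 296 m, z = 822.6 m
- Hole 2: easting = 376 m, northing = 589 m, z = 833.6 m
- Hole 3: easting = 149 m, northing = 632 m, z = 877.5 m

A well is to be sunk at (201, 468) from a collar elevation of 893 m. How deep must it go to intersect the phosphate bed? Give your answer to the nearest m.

Two edge vectors: Hole 1→Hole 2 = (184, 293, 11), Hole 1→Hole 3 = (-43, 336, 54.9).
Normal n = (Hole 1→Hole 2) × (Hole 1→Hole 3) = (12389.7, -10574.6, 74423).
So ∂z/∂easting = −n_x/n_z = −0.16648 and ∂z/∂northing = −n_y/n_z = 0.14209.
Intercept c from Hole 1: 822.6 + 31.96 − 42.06 = 812.51.
At (201, 468): z_contact = −33.5 + 66.5 + 812.51 = 845.5 m.
Depth below ground = 893 − 845.5 = 47 m.

47 m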